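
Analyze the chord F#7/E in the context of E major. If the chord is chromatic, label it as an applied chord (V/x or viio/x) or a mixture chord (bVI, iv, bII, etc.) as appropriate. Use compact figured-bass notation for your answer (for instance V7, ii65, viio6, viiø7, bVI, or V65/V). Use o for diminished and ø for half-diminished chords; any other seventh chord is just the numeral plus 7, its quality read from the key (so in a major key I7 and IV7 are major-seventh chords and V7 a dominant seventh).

The pitches F#-A#-C#-E form a dominant seventh chord rooted on F#.
F# is not a diatonic chord root with this quality in E major, but it lies a perfect fifth above B (V), so the chord functions as an applied dominant of V.
With E in the bass the chord is in third inversion, so the figured bass is 42.

V42/V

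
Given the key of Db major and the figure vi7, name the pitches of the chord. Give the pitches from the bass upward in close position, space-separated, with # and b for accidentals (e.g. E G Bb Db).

Bb Db F Ab

In Db major, the submediant is Bb, and the diatonic chord built there is a minor seventh chord.
Stacking thirds from Bb gives Bb-Db-F-Ab.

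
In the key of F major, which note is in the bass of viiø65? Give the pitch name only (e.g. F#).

viiø in F major has root E; the chord is E-G-Bb-D.
The figure 65 means first inversion — the third is in the bass.

G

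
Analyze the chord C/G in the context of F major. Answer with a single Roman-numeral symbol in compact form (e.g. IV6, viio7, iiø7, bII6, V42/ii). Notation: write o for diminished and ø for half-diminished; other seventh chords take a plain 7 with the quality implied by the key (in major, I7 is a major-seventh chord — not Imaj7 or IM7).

Stacked in thirds the chord is C-E-G: a major triad on C.
C is scale degree 5 in F major, and a major triad on that degree is written V.
With G in the bass the chord is in second inversion, so the figured bass is 64.

V64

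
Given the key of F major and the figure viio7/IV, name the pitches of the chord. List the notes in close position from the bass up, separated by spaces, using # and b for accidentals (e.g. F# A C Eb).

The slash marks an applied leading-tone chord: viio of IV. In F major, IV is Bb, so the leading tone to it is A, a half step below.
Building a fully diminished seventh chord on A gives A-C-Eb-Gb.

A C Eb Gb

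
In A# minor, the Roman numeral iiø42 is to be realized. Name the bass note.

iiø in A# minor has root B#; the chord is B#-D#-F#-A#.
The figure 42 means third inversion — the seventh is in the bass.

A#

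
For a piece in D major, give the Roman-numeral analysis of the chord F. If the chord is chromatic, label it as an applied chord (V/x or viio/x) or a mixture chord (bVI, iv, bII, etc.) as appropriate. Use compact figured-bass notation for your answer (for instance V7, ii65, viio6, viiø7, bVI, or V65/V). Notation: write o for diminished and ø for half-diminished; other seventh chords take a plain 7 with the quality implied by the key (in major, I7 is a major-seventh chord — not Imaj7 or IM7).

bIII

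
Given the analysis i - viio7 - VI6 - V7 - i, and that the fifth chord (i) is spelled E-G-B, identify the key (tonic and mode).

E minor

i is given as E-G-B — a minor triad with root E.
If E is scale degree 1 and the mode makes that degree carry a minor triad, the tonic is E and the mode is minor.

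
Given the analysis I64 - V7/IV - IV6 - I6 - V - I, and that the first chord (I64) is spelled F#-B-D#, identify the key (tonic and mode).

B major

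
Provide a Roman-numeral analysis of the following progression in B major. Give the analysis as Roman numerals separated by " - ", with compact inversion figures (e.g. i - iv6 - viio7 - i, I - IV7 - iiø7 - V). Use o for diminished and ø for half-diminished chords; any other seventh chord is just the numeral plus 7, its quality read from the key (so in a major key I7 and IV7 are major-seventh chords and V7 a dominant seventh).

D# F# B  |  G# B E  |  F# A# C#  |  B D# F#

I6 - IV6 - V - I

D#-F#-B: major triad on B = scale degree 1 → I6.
G#-B-E: root E is the subdominant; major triad there is IV6.
F#-A#-C# has root F#, degree 5 in B major, so V.
B-D#-F#: root B is the tonic; major triad there is I.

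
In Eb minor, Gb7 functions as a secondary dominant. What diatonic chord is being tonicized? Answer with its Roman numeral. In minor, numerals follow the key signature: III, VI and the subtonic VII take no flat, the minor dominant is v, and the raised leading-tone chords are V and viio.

VI

The chord is a dominant seventh chord on Gb.
A dominant resolves down a perfect fifth: Gb → Cb. In Eb minor, Cb is scale degree 6, i.e. VI.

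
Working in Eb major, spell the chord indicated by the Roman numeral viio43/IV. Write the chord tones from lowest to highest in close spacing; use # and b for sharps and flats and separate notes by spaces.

Db Fb G Bb

viio43/IV is a secondary leading-tone chord. The target IV is Ab in Eb major; the applied chord is rooted a semitone below, on G.
Building a fully diminished seventh chord on G gives G-Bb-Db-Fb.
With the 43 figure the chord is in second inversion; from the bass Db upward in close position it reads Db-Fb-G-Bb.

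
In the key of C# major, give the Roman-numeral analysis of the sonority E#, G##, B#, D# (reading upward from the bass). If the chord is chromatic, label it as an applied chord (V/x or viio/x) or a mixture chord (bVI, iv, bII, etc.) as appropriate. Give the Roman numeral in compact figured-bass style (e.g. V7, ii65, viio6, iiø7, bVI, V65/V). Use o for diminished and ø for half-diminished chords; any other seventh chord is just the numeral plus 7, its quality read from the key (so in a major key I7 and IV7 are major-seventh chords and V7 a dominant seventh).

V7/vi

Stacked in thirds the chord is E#-G##-B#-D#: a dominant seventh chord on E#.
E# is not a diatonic chord root with this quality in C# major, but it lies a perfect fifth above A# (vi), so the chord functions as an applied dominant of vi.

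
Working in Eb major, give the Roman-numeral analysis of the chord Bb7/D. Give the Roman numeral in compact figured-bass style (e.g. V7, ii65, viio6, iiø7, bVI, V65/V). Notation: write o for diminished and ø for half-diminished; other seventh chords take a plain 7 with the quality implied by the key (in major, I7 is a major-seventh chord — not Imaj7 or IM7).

Stacked in thirds the chord is Bb-D-F-Ab: a dominant seventh chord on Bb.
Bb is scale degree 5 in Eb major, and a dominant seventh chord on that degree is written V7.
With D in the bass the chord is in first inversion, so the figured bass is 65.

V65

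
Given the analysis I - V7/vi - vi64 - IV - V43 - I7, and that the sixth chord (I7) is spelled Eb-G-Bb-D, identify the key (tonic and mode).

Eb major

The anchor chord is a major seventh chord on Eb, labeled I7.
If Eb is scale degree 1 and the mode makes that degree carry a major seventh chord, the tonic is Eb and the mode is major.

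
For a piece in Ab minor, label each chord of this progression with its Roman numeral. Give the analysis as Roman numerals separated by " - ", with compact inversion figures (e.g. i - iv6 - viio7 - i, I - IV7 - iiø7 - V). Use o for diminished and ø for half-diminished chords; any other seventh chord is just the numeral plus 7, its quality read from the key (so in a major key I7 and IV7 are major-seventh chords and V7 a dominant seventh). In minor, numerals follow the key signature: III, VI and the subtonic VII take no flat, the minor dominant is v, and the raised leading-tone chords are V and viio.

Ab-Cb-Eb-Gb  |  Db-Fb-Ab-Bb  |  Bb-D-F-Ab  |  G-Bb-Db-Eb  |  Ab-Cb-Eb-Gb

i7 - iiø65 - V7/V - V65 - i7

Ab-Cb-Eb-Gb: minor seventh chord on Ab = scale degree 1 → i7.
Db-Fb-Ab-Bb: half-diminished seventh chord on Bb = scale degree 2 → iiø65.
Bb-D-F-Ab: chromatic; Bb is V of V, so V7/V.
G-Bb-Db-Eb has root Eb, degree 5 in Ab minor, so V65.
Ab-Cb-Eb-Gb has root Ab, degree 1 in Ab minor, so i7.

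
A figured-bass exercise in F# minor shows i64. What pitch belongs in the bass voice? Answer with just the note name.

i in F# minor has root F#; the chord is F#-A-C#.
The figure 64 means second inversion — the fifth is in the bass.

C#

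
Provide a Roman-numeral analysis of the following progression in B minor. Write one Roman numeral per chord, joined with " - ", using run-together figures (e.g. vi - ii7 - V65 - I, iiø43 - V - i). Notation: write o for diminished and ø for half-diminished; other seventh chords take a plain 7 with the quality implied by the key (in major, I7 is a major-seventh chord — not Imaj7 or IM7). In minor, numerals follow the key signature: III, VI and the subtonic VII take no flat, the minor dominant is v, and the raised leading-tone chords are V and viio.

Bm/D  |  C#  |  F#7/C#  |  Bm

Bm/D: minor triad on B = scale degree 1 → i6.
C#: a major triad on C#, the applied dominant of V → V/V.
F#7/C#: dominant seventh chord on F# = scale degree 5 → V43.
Bm: minor triad on B = scale degree 1 → i.

i6 - V/V - V43 - i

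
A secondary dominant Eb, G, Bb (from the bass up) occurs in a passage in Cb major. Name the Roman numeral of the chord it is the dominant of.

vi

The chord is a major triad on Eb.
A dominant resolves down a perfect fifth: Eb → Ab. In Cb major, Ab is scale degree 6, i.e. vi.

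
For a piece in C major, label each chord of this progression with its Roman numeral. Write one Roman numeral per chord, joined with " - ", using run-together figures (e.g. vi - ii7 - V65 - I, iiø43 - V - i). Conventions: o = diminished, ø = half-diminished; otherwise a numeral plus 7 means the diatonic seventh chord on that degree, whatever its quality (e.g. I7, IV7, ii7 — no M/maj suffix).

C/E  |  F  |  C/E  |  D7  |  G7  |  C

I6 - IV - I6 - V7/V - V7 - I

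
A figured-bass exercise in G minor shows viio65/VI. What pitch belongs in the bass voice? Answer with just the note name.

F

The applied chord viio65/VI is rooted on D: D-F-Ab-Cb.
The figure 65 means first inversion — the third is in the bass.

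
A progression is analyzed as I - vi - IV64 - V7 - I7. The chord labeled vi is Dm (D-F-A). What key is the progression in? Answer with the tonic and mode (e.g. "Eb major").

F major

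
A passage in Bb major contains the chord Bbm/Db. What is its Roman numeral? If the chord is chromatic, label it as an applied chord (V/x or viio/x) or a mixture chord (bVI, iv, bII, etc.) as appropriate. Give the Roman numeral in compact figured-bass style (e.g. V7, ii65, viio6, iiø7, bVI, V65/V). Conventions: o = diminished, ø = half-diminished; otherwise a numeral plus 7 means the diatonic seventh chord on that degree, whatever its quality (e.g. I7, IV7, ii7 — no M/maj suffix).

The pitches Bb-Db-F form a minor triad rooted on Bb.
Bb is the first degree of Bb major. This is the minor tonic, borrowed from the parallel minor.
With Db in the bass the chord is in first inversion, so the figured bass is 6.

i6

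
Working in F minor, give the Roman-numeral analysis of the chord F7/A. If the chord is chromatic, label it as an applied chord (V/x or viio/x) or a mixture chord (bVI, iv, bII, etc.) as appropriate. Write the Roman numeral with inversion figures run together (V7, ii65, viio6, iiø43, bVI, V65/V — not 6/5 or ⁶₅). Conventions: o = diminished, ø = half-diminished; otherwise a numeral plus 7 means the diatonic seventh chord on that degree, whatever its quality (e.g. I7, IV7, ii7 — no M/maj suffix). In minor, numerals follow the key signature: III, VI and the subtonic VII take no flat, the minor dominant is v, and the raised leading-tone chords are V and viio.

Stacked in thirds the chord is F-A-C-Eb: a dominant seventh chord on F.
F is not a diatonic chord root with this quality in F minor, but it lies a perfect fifth above Bb (iv), so the chord functions as an applied dominant of iv.
With A in the bass the chord is in first inversion, so the figured bass is 65.

V65/iv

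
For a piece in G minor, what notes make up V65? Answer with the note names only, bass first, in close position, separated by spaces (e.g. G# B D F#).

In G minor, the dominant is D. The dominant is major (leading tone raised), so V is a dominant seventh chord.
That chord is spelled D-F#-A-C.
With the 65 figure the chord is in first inversion; from the bass F# upward in close position it reads F#-A-C-D.

F# A C D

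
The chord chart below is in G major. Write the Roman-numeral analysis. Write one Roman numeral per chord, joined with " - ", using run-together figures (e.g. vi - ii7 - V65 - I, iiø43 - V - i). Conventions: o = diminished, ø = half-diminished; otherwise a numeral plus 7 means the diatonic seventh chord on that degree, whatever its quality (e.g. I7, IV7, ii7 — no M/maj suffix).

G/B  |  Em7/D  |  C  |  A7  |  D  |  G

G/B: major triad on G = scale degree 1 → I6.
Em7/D: minor seventh chord on E = scale degree 6 → vi42.
C: root C is the subdominant; major triad there is IV.
A7 is the secondary dominant of V (dominant seventh chord on A): V7/V.
D: root D is the dominant; major triad there is V.
G has root G, degree 1 in G major, so I.

I6 - vi42 - IV - V7/V - V - I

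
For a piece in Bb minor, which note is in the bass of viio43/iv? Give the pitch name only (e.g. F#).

The applied chord viio43/iv is rooted on D: D-F-Ab-Cb.
The figure 43 means second inversion — the fifth is in the bass.

Ab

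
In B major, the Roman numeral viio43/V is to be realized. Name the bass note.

B

The applied chord viio43/V is rooted on E#: E#-G#-B-D.
The figure 43 means second inversion — the fifth is in the bass.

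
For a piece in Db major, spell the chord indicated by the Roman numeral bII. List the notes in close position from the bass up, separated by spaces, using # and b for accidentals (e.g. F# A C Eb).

Scale degree 2 in Db major is Eb; lowering it a half step gives Ebb. bII is the Neapolitan chord — a major triad on the lowered second degree.
So the chord is Ebb-Gb-Bbb.

Ebb Gb Bbb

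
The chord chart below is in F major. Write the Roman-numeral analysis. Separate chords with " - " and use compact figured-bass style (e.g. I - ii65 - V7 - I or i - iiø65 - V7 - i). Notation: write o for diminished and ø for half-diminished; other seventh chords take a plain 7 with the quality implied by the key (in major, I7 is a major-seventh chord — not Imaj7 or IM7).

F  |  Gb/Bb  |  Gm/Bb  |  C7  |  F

F: root F is the tonic; major triad there is I.
Gb/Bb: major triad on Gb — chromatic; Gb is the lowered second degree, so this is the Neapolitan sixth, bII6 (third, Bb, in the bass — hence the 6).
Gm/Bb has root G, degree 2 in F major, so ii6.
C7 has root C, degree 5 in F major, so V7.
F: root F is the tonic; major triad there is I.

I - bII6 - ii6 - V7 - I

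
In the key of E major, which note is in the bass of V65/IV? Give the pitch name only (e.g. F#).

G#

The applied chord V65/IV is rooted on E: E-G#-B-D.
The figure 65 means first inversion — the third is in the bass.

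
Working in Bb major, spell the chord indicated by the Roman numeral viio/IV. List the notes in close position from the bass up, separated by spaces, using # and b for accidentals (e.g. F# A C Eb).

The slash marks an applied leading-tone chord: viio of IV. In Bb major, IV is Eb, so the leading tone to it is D, a half step below.
Building a diminished triad on D gives D-F-Ab.

D F Ab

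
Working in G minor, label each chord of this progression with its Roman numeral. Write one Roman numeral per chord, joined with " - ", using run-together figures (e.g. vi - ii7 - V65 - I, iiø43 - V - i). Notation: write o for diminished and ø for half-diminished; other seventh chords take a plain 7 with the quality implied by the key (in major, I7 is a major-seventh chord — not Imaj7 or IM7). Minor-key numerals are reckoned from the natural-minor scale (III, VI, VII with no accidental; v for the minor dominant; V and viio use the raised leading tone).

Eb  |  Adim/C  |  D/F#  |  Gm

Eb: major triad on Eb = scale degree 6 → VI.
Adim/C has root A, degree 2 in G minor, so iio6.
D/F#: major triad on D = scale degree 5 → V6.
Gm: minor triad on G = scale degree 1 → i.

VI - iio6 - V6 - i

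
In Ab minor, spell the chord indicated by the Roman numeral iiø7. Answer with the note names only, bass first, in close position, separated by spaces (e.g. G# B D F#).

Bb Db Fb Ab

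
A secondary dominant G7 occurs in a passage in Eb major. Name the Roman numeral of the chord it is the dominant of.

The chord is a dominant seventh chord on G.
A dominant resolves down a perfect fifth: G → C. In Eb major, C is scale degree 6, i.e. vi.

vi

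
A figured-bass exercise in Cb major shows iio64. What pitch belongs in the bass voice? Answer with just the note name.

iio in Cb major has root Db; the chord is Db-Fb-Abb.
The figure 64 means second inversion — the fifth is in the bass.

Abb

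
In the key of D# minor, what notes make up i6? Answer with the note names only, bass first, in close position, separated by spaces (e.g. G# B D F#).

F# A# D#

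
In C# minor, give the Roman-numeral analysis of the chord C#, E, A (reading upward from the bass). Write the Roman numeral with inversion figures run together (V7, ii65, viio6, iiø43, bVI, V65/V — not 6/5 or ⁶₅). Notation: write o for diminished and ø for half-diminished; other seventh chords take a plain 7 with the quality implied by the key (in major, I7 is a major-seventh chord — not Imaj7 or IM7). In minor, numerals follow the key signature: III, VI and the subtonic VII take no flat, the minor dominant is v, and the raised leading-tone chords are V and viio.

The pitches A-C#-E form a major triad rooted on A.
In C# minor, A is the submediant; the diatonic major triad there is VI.
With C# in the bass the chord is in first inversion, so the figured bass is 6.

VI6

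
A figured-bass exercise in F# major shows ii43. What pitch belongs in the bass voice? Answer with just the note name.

ii in F# major has root G#; the chord is G#-B-D#-F#.
The figure 43 means second inversion — the fifth is in the bass.

D#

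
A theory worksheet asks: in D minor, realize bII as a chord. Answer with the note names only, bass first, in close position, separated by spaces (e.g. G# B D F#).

Scale degree 2 in D minor is E; lowering it a half step gives Eb. bII is the Neapolitan chord — a major triad on the lowered second degree.
So the chord is Eb-G-Bb.

Eb G Bb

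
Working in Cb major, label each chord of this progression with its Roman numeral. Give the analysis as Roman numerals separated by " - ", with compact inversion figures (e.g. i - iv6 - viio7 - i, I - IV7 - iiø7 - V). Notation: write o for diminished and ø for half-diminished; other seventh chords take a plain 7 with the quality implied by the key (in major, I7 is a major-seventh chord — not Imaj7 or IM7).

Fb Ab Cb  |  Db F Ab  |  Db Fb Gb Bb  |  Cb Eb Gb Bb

IV - V/V - V43 - I7

Fb-Ab-Cb: root Fb is the subdominant; major triad there is IV.
Db-F-Ab: chromatic; Db is V of V, so V/V.
Db-Fb-Gb-Bb: root Gb is the dominant; dominant seventh chord there is V43.
Cb-Eb-Gb-Bb: major seventh chord on Cb = scale degree 1 → I7.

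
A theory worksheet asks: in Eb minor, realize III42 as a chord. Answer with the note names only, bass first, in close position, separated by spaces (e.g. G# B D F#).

F Gb Bb Db

The numeral's case and figure indicate a major seventh chord. In Eb minor its root, the third degree, is Gb.
Stacking thirds from Gb gives Gb-Bb-Db-F.
The figured bass 42 indicates third inversion, placing the seventh (F) in the bass: F-Gb-Bb-Db.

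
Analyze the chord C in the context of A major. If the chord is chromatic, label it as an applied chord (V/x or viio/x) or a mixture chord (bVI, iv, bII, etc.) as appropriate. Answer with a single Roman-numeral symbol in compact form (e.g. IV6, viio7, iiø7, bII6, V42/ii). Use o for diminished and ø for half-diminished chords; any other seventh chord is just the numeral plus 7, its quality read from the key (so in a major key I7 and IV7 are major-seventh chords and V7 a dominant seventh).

The pitches C-E-G form a major triad rooted on C.
C is the lowered third degree of A major (diatonic 3 would be C#). This is a major triad on the lowered third degree, borrowed from the parallel minor.

bIII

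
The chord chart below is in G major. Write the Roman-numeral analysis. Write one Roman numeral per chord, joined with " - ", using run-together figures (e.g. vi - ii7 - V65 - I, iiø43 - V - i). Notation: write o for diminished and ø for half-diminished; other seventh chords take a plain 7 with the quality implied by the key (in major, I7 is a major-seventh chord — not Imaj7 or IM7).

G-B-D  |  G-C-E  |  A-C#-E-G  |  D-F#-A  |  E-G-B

I - IV64 - V7/V - V - vi

G-B-D: root G is the tonic; major triad there is I.
G-C-E: major triad on C = scale degree 4 → IV64.
A-C#-E-G: chromatic; A is V of V, so V7/V.
D-F#-A: root D is the dominant; major triad there is V.
E-G-B: root E is the submediant; minor triad there is vi.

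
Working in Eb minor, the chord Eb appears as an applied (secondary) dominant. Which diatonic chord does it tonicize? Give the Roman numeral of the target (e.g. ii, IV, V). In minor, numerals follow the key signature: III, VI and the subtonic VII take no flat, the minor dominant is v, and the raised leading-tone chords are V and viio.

iv

The chord is a major triad on Eb.
A dominant resolves down a perfect fifth: Eb → Ab. In Eb minor, Ab is scale degree 4, i.e. iv.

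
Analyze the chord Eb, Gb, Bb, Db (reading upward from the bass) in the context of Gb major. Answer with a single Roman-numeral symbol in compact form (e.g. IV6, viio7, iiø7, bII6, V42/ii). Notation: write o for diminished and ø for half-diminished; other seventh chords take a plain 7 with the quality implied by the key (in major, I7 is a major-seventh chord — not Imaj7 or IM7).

vi7

The pitches Eb-Gb-Bb-Db form a minor seventh chord rooted on Eb.
In Gb major, Eb is the submediant; the diatonic minor seventh chord there is vi7.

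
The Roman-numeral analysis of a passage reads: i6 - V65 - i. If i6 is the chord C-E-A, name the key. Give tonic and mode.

The anchor chord is a minor triad on A, labeled i6.
If A is scale degree 1 and the mode makes that degree carry a minor triad, the tonic is A and the mode is minor.

A minor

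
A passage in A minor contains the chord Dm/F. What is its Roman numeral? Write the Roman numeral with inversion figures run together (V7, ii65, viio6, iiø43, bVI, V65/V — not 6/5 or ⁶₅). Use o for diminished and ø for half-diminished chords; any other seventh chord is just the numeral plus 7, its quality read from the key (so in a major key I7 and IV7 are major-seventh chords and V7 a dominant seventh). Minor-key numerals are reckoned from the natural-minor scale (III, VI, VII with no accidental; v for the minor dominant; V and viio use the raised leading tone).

iv6

The pitches D-F-A form a minor triad rooted on D.
In A minor, D is the subdominant; the diatonic minor triad there is iv.
With F in the bass the chord is in first inversion, so the figured bass is 6.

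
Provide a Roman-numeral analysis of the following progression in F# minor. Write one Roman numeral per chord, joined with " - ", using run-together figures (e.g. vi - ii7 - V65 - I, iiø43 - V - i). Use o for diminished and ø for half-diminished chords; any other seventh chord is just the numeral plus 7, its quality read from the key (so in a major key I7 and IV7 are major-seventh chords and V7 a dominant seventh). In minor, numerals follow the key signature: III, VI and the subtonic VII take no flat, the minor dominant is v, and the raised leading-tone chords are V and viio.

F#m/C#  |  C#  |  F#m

i64 - V - i

F#m/C#: root F# is the tonic; minor triad there is i64.
C# has root C#, degree 5 in F# minor, so V.
F#m has root F#, degree 1 in F# minor, so i.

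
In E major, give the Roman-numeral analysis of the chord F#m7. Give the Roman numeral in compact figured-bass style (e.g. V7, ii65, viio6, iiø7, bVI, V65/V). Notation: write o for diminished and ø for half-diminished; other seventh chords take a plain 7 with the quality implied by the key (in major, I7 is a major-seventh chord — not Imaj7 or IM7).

Stacked in thirds the chord is F#-A-C#-E: a minor seventh chord on F#.
F# is scale degree 2 in E major, and a minor seventh chord on that degree is written ii7.

ii7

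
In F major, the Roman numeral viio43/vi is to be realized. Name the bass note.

G

The applied chord viio43/vi is rooted on C#: C#-E-G-Bb.
The figure 43 means second inversion — the fifth is in the bass.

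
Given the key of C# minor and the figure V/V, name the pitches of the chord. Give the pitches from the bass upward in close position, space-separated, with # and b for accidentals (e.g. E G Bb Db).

V/V is a secondary dominant — the dominant triad of V. V in C# minor is G#, so the applied chord's root is D#, a perfect fifth above.
Building a major triad on D# gives D#-F##-A#.

D# F## A#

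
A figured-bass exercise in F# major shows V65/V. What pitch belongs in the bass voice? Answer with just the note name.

The applied chord V65/V is rooted on G#: G#-B#-D#-F#.
The figure 65 means first inversion — the third is in the bass.

B#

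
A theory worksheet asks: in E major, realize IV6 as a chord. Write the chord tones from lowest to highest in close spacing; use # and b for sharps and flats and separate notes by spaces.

In E major, the fourth degree is A, and the diatonic chord built there is a major triad.
Stacking thirds from A gives A-C#-E.
With the 6 figure the chord is in first inversion; from the bass C# upward in close position it reads C#-E-A.

C# E A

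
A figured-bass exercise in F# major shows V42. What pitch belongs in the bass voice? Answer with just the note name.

V in F# major has root C#; the chord is C#-E#-G#-B.
The figure 42 means third inversion — the seventh is in the bass.

B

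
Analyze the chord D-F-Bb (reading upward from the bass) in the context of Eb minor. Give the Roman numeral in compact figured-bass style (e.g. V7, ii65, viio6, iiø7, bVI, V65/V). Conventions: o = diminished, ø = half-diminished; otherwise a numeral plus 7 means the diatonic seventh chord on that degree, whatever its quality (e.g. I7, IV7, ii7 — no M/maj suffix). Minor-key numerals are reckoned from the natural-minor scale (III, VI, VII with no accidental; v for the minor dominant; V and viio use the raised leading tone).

V6

Stacked in thirds the chord is Bb-D-F: a major triad on Bb.
Bb is scale degree 5 in Eb minor, and a major triad on that degree is written V.
With D in the bass the chord is in first inversion, so the figured bass is 6.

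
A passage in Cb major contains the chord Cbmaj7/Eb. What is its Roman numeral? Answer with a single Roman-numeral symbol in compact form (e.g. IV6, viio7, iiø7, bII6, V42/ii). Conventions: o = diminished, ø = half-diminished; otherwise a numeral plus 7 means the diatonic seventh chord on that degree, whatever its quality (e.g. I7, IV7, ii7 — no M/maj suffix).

Stacked in thirds the chord is Cb-Eb-Gb-Bb: a major seventh chord on Cb.
Cb is scale degree 1 in Cb major, and a major seventh chord on that degree is written I7.
With Eb in the bass the chord is in first inversion, so the figured bass is 65.

I65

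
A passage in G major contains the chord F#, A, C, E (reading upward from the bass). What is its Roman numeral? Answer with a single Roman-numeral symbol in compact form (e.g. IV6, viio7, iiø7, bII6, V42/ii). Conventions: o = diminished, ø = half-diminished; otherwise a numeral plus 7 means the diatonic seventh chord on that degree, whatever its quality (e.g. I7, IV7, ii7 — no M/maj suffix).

viiø7

Stacked in thirds the chord is F#-A-C-E: a half-diminished seventh chord on F#.
In G major, F# is the leading tone; the diatonic half-diminished seventh chord there is viiø7.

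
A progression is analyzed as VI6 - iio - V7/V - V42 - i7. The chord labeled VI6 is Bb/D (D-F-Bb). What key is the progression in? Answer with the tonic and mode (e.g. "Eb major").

D minor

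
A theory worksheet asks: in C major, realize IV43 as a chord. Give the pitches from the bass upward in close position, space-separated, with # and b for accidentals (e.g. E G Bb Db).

C E F A

The numeral's case and figure indicate a major seventh chord. In C major its root, the fourth degree, is F.
That chord is spelled F-A-C-E.
With the 43 figure the chord is in second inversion; from the bass C upward in close position it reads C-E-F-A.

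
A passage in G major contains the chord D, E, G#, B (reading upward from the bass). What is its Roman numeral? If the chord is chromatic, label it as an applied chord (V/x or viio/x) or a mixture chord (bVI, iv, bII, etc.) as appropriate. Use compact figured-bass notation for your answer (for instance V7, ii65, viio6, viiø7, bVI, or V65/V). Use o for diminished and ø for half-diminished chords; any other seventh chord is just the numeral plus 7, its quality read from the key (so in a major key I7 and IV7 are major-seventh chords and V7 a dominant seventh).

V42/ii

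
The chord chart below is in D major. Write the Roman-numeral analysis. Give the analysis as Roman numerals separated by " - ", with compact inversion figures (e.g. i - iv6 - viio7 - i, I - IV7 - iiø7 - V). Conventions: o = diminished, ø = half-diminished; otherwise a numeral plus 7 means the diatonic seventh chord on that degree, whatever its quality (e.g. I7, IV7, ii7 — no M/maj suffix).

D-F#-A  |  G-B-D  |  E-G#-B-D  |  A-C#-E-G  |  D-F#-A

I - IV - V7/V - V7 - I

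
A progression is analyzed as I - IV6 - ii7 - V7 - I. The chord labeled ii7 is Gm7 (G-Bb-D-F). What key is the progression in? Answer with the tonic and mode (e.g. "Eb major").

F major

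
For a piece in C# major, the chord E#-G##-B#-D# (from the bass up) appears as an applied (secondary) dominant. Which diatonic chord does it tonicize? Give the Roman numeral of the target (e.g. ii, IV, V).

vi

The chord is a dominant seventh chord on E#.
A dominant resolves down a perfect fifth: E# → A#. In C# major, A# is scale degree 6, i.e. vi.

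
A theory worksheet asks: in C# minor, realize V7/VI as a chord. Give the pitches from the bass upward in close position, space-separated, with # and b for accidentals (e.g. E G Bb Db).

E G# B D

V7/VI is a secondary dominant — the dominant seventh of VI. VI in C# minor is A, so the applied chord's root is E, a perfect fifth above.
Building a dominant seventh chord on E gives E-G#-B-D.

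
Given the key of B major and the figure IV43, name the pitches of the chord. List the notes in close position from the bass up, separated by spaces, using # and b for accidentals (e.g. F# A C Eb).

In B major, the fourth degree is E, and the diatonic chord built there is a major seventh chord.
Stacking thirds from E gives E-G#-B-D#.
The figured bass 43 indicates second inversion, placing the fifth (B) in the bass: B-D#-E-G#.

B D# E G#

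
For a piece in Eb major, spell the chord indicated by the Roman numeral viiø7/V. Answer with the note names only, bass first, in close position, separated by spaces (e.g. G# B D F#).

A C Eb G

viiø7/V is a secondary leading-tone chord. The target V is Bb in Eb major; the applied chord is rooted a semitone below, on A.
Building a half-diminished seventh chord on A gives A-C-Eb-G.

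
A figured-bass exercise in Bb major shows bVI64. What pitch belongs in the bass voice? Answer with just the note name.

Db

bVI in Bb major has root Gb; the chord is Gb-Bb-Db.
The figure 64 means second inversion — the fifth is in the bass.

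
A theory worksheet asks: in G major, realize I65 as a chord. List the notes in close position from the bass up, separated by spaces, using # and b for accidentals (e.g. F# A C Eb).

B D F# G

The numeral's case and figure indicate a major seventh chord. In G major its root, scale degree 1, is G.
Stacking thirds from G gives G-B-D-F#.
With the 65 figure the chord is in first inversion; from the bass B upward in close position it reads B-D-F#-G.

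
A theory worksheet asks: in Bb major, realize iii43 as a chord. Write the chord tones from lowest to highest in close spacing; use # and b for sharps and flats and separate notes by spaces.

A C D F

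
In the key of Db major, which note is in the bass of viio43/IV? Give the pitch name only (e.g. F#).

The applied chord viio43/IV is rooted on F: F-Ab-Cb-Ebb.
The figure 43 means second inversion — the fifth is in the bass.

Cb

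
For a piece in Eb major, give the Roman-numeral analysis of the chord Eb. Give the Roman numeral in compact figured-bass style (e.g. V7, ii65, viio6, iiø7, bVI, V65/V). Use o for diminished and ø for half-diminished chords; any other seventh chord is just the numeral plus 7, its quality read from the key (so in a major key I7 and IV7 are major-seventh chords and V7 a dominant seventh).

I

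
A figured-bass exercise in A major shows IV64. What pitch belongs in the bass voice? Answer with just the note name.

A

IV in A major has root D; the chord is D-F#-A.
The figure 64 means second inversion — the fifth is in the bass.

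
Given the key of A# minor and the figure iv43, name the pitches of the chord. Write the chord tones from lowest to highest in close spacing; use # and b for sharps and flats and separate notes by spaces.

A# C# D# F#

The numeral's case and figure indicate a minor seventh chord. In A# minor its root, the subdominant, is D#.
That chord is spelled D#-F#-A#-C#.
With the 43 figure the chord is in second inversion; from the bass A# upward in close position it reads A#-C#-D#-F#.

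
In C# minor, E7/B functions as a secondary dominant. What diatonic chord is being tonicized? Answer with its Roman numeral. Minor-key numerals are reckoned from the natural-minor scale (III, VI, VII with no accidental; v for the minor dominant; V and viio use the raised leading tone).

The chord is a dominant seventh chord on E.
A dominant resolves down a perfect fifth: E → A. In C# minor, A is scale degree 6, i.e. VI.

VI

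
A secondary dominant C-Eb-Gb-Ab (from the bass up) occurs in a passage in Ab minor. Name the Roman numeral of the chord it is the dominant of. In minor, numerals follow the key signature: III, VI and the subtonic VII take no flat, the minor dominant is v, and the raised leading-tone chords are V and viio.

iv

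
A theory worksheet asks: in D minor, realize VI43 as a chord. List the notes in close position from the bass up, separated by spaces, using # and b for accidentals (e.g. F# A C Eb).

F A Bb D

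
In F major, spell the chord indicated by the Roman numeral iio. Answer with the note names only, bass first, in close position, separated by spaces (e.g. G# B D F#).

G Bb Db

Scale degree 2 in F major is G; here the chord built on it is altered to a diminished triad. iio is the diminished supertonic triad, borrowed from the parallel minor.
So the chord is G-Bb-Db, a diminished triad.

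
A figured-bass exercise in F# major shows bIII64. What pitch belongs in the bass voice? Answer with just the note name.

bIII in F# major has root A; the chord is A-C#-E.
The figure 64 means second inversion — the fifth is in the bass.

E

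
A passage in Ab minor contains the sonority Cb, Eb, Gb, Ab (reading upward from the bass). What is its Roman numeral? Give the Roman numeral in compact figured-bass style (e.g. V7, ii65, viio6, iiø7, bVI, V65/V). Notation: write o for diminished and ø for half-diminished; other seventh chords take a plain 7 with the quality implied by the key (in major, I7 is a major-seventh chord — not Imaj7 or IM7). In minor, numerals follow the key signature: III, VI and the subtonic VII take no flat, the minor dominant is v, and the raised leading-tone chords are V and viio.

i65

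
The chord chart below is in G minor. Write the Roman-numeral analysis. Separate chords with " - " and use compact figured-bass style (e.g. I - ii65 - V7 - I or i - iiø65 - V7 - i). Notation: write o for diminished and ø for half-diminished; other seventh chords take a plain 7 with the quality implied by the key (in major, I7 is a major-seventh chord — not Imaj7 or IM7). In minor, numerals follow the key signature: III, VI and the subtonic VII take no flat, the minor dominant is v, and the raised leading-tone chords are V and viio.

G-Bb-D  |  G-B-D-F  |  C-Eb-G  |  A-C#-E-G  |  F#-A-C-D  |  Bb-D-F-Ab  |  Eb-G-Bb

G-Bb-D: root G is the tonic; minor triad there is i.
G-B-D-F: a dominant seventh chord on G, the applied dominant of iv → V7/iv.
C-Eb-G: root C is the subdominant; minor triad there is iv.
A-C#-E-G: chromatic; A is V of V, so V7/V.
F#-A-C-D: dominant seventh chord on D = scale degree 5 → V65.
Bb-D-F-Ab: a dominant seventh chord on Bb, the applied dominant of VI → V7/VI.
Eb-G-Bb: major triad on Eb = scale degree 6 → VI.

i - V7/iv - iv - V7/V - V65 - V7/VI - VI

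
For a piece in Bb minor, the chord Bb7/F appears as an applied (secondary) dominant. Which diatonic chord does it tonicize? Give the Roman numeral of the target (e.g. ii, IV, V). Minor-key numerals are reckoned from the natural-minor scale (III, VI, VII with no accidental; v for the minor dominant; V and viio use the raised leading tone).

The chord is a dominant seventh chord on Bb.
A dominant resolves down a perfect fifth: Bb → Eb. In Bb minor, Eb is scale degree 4, i.e. iv.

iv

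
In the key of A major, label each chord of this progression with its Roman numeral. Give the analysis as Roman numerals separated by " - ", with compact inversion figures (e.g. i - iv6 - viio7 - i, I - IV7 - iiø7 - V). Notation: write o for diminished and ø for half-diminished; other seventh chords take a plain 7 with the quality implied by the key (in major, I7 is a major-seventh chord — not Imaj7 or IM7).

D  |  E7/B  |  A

D: major triad on D = scale degree 4 → IV.
E7/B: root E is the dominant; dominant seventh chord there is V43.
A has root A, degree 1 in A major, so I.

IV - V43 - I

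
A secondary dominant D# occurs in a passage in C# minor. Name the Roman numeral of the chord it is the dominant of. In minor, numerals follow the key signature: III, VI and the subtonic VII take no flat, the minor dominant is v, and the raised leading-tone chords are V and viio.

V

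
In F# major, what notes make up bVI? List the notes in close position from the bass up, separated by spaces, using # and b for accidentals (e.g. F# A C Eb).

bVI is a major triad on the lowered sixth degree, borrowed from the parallel minor. In F# major that root is D.
So the chord is D-F#-A, a major triad.

D F# A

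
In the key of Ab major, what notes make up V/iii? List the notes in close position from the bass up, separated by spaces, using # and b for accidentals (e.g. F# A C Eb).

G B D

V/iii is a secondary dominant — the dominant triad of iii. iii in Ab major is C, so the applied chord's root is G, a perfect fifth above.
Building a major triad on G gives G-B-D.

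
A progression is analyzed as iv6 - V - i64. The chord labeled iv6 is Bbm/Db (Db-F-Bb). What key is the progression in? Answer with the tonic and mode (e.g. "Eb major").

F minor

The anchor chord is a minor triad on Bb, labeled iv6.
iv6 on Bb implies Bb is the subdominant; that puts the tonic at F, and the lowercase numeral fits minor mode.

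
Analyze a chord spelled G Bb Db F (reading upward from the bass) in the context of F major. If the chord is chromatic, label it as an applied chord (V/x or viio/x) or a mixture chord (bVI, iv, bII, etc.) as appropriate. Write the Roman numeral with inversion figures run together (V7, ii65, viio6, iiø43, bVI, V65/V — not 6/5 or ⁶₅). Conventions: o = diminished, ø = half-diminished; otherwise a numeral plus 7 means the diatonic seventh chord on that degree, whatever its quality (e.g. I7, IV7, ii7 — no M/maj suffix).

iiø7

The pitches G-Bb-Db-F form a half-diminished seventh chord rooted on G.
G is the second degree of F major. This is the half-diminished supertonic seventh, borrowed from the parallel minor.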